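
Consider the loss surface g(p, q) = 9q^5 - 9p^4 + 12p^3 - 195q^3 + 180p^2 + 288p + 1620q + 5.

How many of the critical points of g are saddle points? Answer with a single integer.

6

g separates as a function of p plus a function of q, so ∇g=0 decouples.
∂g/∂p = -36(p - 4)(p + 1)(p + 2) = 0 at p ∈ {-2, -1, 4}; ∂g/∂q = 45(q - 3)(q - 2)(q + 2)(q + 3) = 0 at q ∈ {-3, -2, 2, 3}.
The Hessian is diagonal: diag(g_pp, g_qq). Second derivatives: g_pp(-2)=-216, g_pp(-1)=180, g_pp(4)=-1080; g_qq(-3)=-1350, g_qq(-2)=900, g_qq(2)=-900, g_qq(3)=1350.
Saddle points occur where the two diagonal entries have opposite signs: (-2, -2), (-2, 3), (-1, -3), (-1, 2), (4, -2), (4, 3). Count: 6.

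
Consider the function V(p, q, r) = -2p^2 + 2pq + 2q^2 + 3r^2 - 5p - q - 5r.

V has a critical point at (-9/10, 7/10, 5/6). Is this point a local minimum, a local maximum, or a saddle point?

The Hessian is constant: H = [[-4, 2, 0], [2, 4, 0], [0, 0, 6]].
Leading principal minors: Δ₁ = -4, Δ₂ = -20, Δ₃ = -120.
The minors fit neither the all-positive nor the alternating-sign pattern, so H is indefinite: a saddle point.

saddle point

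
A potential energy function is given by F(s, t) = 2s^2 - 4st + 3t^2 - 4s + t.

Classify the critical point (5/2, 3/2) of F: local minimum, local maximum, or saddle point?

The Hessian of F is constant: H = [[4, -4], [-4, 6]].
det(H) = 4·6 − (-4)² = 8.
det(H) > 0 and tr(H) = 10 > 0, so H is positive definite and the point is a local minimum.

local minimum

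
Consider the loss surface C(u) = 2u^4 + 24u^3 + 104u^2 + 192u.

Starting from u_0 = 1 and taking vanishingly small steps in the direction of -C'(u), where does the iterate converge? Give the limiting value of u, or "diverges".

-2

C'(u) = 8(u + 2)(u + 3)(u + 4), so C'(1) = 480.
Gradient descent moves in the -C' direction, i.e. u is decreasing.
The nearest critical point in that direction is u = -2, where C'' = 16 > 0 (a local minimum). The iterate converges there.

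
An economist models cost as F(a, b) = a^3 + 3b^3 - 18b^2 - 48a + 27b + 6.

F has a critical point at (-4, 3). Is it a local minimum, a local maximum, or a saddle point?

saddle point

The mixed partial ∂²F/∂a∂b is 0, so the Hessian at any point is diag(F_aa, F_bb) = diag(6a, 18(b - 2)).
At (-4, 3): H = diag(-24, 18).
The eigenvalues have opposite signs, so H is indefinite: a saddle point.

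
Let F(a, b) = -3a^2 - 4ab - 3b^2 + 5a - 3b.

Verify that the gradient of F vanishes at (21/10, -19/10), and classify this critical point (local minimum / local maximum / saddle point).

local maximum

∇F = (-6a - 4b + 5, -4a - 6b - 3); substituting (21/10, -19/10) gives ∇F = (0, 0), so (21/10, -19/10) is indeed a critical point.
The Hessian of F is constant: H = [[-6, -4], [-4, -6]].
det(H) = (-6)·(-6) − (-4)² = 20.
det(H) > 0 and tr(H) = -12 < 0, so H is negative definite and the point is a local maximum.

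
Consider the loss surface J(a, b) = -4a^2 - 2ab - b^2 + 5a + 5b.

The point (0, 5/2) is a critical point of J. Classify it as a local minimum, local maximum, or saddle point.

local maximum

The Hessian of J is constant: H = [[-8, -2], [-2, -2]].
det(H) = (-8)·(-2) − (-2)² = 12.
det(H) > 0 and tr(H) = -10 < 0, so H is negative definite and the point is a local maximum.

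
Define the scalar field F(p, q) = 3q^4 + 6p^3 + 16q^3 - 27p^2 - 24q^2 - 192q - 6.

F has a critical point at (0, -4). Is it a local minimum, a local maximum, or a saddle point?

The mixed partial ∂²F/∂p∂q is 0, so the Hessian at any point is diag(F_pp, F_qq) = diag(18(2p - 3), 12(3q^2 + 8q - 4)).
At (0, -4): H = diag(-54, 144).
The eigenvalues have opposite signs, so H is indefinite: a saddle point.

saddle point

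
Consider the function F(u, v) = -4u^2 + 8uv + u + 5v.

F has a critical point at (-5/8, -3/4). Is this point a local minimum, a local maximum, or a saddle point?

saddle point

The Hessian of F is constant: H = [[-8, 8], [8, 0]].
det(H) = (-8)·0 − 8² = -64.
Since det(H) < 0, H is indefinite and the critical point is a saddle point.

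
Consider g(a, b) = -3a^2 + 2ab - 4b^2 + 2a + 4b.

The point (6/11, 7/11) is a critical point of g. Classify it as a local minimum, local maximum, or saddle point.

local maximum

The Hessian of g is constant: H = [[-6, 2], [2, -8]].
det(H) = (-6)·(-8) − 2² = 44.
det(H) > 0 and tr(H) = -14 < 0, so H is negative definite and the point is a local maximum.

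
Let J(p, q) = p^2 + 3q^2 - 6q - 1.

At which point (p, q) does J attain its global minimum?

(0, 1)

J(p,q) separates as A(p) + B(q) − 1, so its minimum is min A + min B − 1.
A'(p) = 2p vanishes at p ∈ {0}; B'(q) = 6q - 6 vanishes at q ∈ {1}.
Local minima of A (where A''>0): A(0)=0. Local minima of B: B(1)=-3.
So the global minimum of J is A(0) + B(1) − 1 = 0 − 3 − 1 = -4, attained at (0, 1).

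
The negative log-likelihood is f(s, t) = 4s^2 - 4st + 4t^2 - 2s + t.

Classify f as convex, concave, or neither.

f is quadratic, so its Hessian is the constant matrix H = [[8, -4], [-4, 8]].
det(H) = 48, tr(H) = 16.
det(H) > 0 and tr(H) > 0, so H is positive definite everywhere: convex.

convex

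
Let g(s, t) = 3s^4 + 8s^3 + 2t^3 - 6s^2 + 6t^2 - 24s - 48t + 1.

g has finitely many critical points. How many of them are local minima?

2

g separates as a function of s plus a function of t, so ∇g=0 decouples.
∂g/∂s = 12(s - 1)(s + 1)(s + 2) = 0 at s ∈ {-2, -1, 1}; ∂g/∂t = 6(t - 2)(t + 4) = 0 at t ∈ {-4, 2}.
The Hessian is diagonal: diag(g_ss, g_tt). Second derivatives: g_ss(-2)=36, g_ss(-1)=-24, g_ss(1)=72; g_tt(-4)=-36, g_tt(2)=36.
Local minima occur where both diagonal entries positive: (-2, 2), (1, 2). Count: 2.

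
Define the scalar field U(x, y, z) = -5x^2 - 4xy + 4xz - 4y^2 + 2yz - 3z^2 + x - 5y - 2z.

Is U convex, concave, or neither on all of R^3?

concave

U is quadratic, so its Hessian is the constant matrix H = [[-10, -4, 4], [-4, -8, 2], [4, 2, -6]].
Leading principal minors: -10, 64, -280.
Signs alternate −, +, − ⇒ H ≺ 0 ⇒ concave.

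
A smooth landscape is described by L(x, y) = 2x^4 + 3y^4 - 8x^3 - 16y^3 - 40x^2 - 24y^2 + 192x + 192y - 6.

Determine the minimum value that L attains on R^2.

-868

L(x,y) separates as P(x) + Q(y) − 6, so its minimum is min P + min Q − 6.
P'(x) = 8(x - 4)(x - 2)(x + 3) vanishes at x ∈ {-3, 2, 4}; Q'(y) = 12(y - 4)(y - 2)(y + 2) vanishes at y ∈ {-2, 2, 4}.
Local minima of P (where P''>0): P(-3)=-558, P(4)=128. Local minima of Q: Q(-2)=-304, Q(4)=128.
So the global minimum of L is P(-3) + Q(-2) − 6 = -558 − 304 − 6 = -868, attained at (-3, -2).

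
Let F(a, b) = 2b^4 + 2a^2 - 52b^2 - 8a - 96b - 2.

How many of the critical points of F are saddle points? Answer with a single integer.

F separates as a function of a plus a function of b, so ∇F=0 decouples.
∂F/∂a = 4(a - 2) = 0 at a ∈ {2}; ∂F/∂b = 8(b - 4)(b + 1)(b + 3) = 0 at b ∈ {-3, -1, 4}.
The Hessian is diagonal: diag(F_aa, F_bb). Second derivatives: F_aa(2)=4; F_bb(-3)=112, F_bb(-1)=-80, F_bb(4)=280.
Saddle points occur where the two diagonal entries have opposite signs: (2, -1). Count: 1.

1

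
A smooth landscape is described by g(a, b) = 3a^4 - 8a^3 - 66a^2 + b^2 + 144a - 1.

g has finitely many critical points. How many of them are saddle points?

g separates as a function of a plus a function of b, so ∇g=0 decouples.
∂g/∂a = 12(a - 4)(a - 1)(a + 3) = 0 at a ∈ {-3, 1, 4}; ∂g/∂b = 2b = 0 at b ∈ {0}.
The Hessian is diagonal: diag(g_aa, g_bb). Second derivatives: g_aa(-3)=336, g_aa(1)=-144, g_aa(4)=252; g_bb(0)=2.
Saddle points occur where the two diagonal entries have opposite signs: (1, 0). Count: 1.

1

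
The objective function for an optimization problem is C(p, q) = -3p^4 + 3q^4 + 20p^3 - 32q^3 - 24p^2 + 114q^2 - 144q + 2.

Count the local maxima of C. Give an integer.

2

C separates as a function of p plus a function of q, so ∇C=0 decouples.
∂C/∂p = -12p(p - 4)(p - 1) = 0 at p ∈ {0, 1, 4}; ∂C/∂q = 12(q - 4)(q - 3)(q - 1) = 0 at q ∈ {1, 3, 4}.
The Hessian is diagonal: diag(C_pp, C_qq). Second derivatives: C_pp(0)=-48, C_pp(1)=36, C_pp(4)=-144; C_qq(1)=72, C_qq(3)=-24, C_qq(4)=36.
Local maxima occur where both diagonal entries negative: (0, 3), (4, 3). Count: 2.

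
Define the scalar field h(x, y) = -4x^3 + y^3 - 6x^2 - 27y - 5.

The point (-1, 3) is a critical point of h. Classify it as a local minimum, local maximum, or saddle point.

local minimum

The mixed partial ∂²h/∂x∂y is 0, so the Hessian at any point is diag(h_xx, h_yy) = diag(-12(2x + 1), 6y).
At (-1, 3): H = diag(12, 18).
Both eigenvalues are positive, so H is positive definite: a local minimum.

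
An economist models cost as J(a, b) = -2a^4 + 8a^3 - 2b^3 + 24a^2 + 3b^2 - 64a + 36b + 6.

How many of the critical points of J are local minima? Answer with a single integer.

J separates as a function of a plus a function of b, so ∇J=0 decouples.
∂J/∂a = -8(a - 4)(a - 1)(a + 2) = 0 at a ∈ {-2, 1, 4}; ∂J/∂b = -6(b - 3)(b + 2) = 0 at b ∈ {-2, 3}.
The Hessian is diagonal: diag(J_aa, J_bb). Second derivatives: J_aa(-2)=-144, J_aa(1)=72, J_aa(4)=-144; J_bb(-2)=30, J_bb(3)=-30.
Local minima occur where both diagonal entries positive: (1, -2). Count: 1.

1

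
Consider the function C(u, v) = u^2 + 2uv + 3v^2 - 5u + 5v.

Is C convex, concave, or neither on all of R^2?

convex

C is quadratic, so its Hessian is the constant matrix H = [[2, 2], [2, 6]].
det(H) = 8, tr(H) = 8.
det(H) > 0 and tr(H) > 0, so H is positive definite everywhere: convex.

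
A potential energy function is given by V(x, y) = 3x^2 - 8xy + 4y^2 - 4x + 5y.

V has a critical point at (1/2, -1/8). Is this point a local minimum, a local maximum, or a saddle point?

saddle point

The Hessian of V is constant: H = [[6, -8], [-8, 8]].
det(H) = 6·8 − (-8)² = -16.
Since det(H) < 0, H is indefinite and the critical point is a saddle point.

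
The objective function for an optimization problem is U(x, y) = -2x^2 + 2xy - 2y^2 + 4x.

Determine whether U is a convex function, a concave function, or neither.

U is quadratic, so its Hessian is the constant matrix H = [[-4, 2], [2, -4]].
det(H) = 12, tr(H) = -8.
det(H) > 0 and tr(H) < 0, so H is negative definite everywhere: concave.

concave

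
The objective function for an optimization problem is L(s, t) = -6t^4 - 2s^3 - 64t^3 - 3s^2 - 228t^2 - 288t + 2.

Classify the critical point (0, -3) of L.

saddle point

The mixed partial ∂²L/∂s∂t is 0, so the Hessian at any point is diag(L_ss, L_tt) = diag(-6(2s + 1), -24(3t^2 + 16t + 19)).
At (0, -3): H = diag(-6, 48).
The eigenvalues have opposite signs, so H is indefinite: a saddle point.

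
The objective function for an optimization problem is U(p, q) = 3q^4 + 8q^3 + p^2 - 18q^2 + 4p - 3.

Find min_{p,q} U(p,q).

U(p,q) separates as A(p) + B(q) − 3, so its minimum is min A + min B − 3.
A'(p) = 2p + 4 vanishes at p ∈ {-2}; B'(q) = 12q(q - 1)(q + 3) vanishes at q ∈ {-3, 0, 1}.
Local minima of A (where A''>0): A(-2)=-4. Local minima of B: B(-3)=-135, B(1)=-7.
So the global minimum of U is A(-2) + B(-3) − 3 = -4 − 135 − 3 = -142, attained at (-2, -3).

-142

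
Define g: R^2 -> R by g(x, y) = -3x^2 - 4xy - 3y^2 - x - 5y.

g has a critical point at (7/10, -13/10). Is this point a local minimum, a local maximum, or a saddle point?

The Hessian of g is constant: H = [[-6, -4], [-4, -6]].
det(H) = (-6)·(-6) − (-4)² = 20.
det(H) > 0 and tr(H) = -12 < 0, so H is negative definite and the point is a local maximum.

local maximum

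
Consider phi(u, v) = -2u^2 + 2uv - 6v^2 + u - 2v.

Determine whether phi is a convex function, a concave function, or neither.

phi is quadratic, so its Hessian is the constant matrix H = [[-4, 2], [2, -12]].
det(H) = 44, tr(H) = -16.
det(H) > 0 and tr(H) < 0, so H is negative definite everywhere: concave.

concave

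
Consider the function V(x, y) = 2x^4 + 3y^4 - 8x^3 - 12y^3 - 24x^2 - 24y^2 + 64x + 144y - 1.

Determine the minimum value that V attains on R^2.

-369

V(x,y) separates as P(x) + Q(y) − 1, so its minimum is min P + min Q − 1.
P'(x) = 8(x - 4)(x - 1)(x + 2) vanishes at x ∈ {-2, 1, 4}; Q'(y) = 12(y - 3)(y - 2)(y + 2) vanishes at y ∈ {-2, 2, 3}.
Local minima of P (where P''>0): P(-2)=-128, P(4)=-128. Local minima of Q: Q(-2)=-240, Q(3)=135.
So the global minimum of V is P(-2) + Q(-2) − 1 = -128 − 240 − 1 = -369, attained at (-2, -2).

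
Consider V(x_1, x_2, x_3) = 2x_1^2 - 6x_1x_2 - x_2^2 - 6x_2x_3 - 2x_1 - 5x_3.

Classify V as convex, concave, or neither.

neither

V is quadratic, so its Hessian is the constant matrix H = [[4, -6, 0], [-6, -2, -6], [0, -6, 0]].
Leading principal minors: 4, -44, -144.
Neither pattern holds ⇒ H is indefinite ⇒ neither convex nor concave.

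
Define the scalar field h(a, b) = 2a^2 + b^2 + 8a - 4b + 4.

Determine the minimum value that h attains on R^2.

h(a,b) separates as P(a) + Q(b) + 4, so its minimum is min P + min Q + 4.
P'(a) = 4a + 8 vanishes at a ∈ {-2}; Q'(b) = 2b - 4 vanishes at b ∈ {2}.
Local minima of P (where P''>0): P(-2)=-8. Local minima of Q: Q(2)=-4.
So the global minimum of h is P(-2) + Q(2) + 4 = -8 − 4 + 4 = -8, attained at (-2, 2).

-8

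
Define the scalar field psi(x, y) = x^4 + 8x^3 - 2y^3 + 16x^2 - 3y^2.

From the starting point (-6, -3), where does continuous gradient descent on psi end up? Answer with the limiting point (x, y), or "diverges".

(-4, -1)

psi is separable, so gradient descent decouples: x follows -∂psi/∂x, y follows -∂psi/∂y.
∂psi/∂x = 4x(x + 2)(x + 4); at x=-6 this is -192, so x increases.
∂psi/∂y = -6y(y + 1); at y=-3 this is -36, so y increases.
x converges to its nearest critical value -4 (a local min of the x-part); y converges to -1. The iterate converges to (-4, -1).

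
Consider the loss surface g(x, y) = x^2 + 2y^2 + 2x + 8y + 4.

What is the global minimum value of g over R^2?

g(x,y) separates as P(x) + Q(y) + 4, so its minimum is min P + min Q + 4.
P'(x) = 2x + 2 vanishes at x ∈ {-1}; Q'(y) = 4y + 8 vanishes at y ∈ {-2}.
Local minima of P (where P''>0): P(-1)=-1. Local minima of Q: Q(-2)=-8.
So the global minimum of g is P(-1) + Q(-2) + 4 = -1 − 8 + 4 = -5, attained at (-1, -2).

-5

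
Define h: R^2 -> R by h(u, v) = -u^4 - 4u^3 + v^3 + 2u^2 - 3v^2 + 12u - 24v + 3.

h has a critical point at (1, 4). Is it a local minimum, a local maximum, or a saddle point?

The mixed partial ∂²h/∂u∂v is 0, so the Hessian at any point is diag(h_uu, h_vv) = diag(4(-3u^2 - 6u + 1), 6(v - 1)).
At (1, 4): H = diag(-32, 18).
The eigenvalues have opposite signs, so H is indefinite: a saddle point.

saddle point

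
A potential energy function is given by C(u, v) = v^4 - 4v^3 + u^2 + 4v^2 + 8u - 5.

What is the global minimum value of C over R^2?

-21

C(u,v) separates as P(u) + Q(v) − 5, so its minimum is min P + min Q − 5.
P'(u) = 2u + 8 vanishes at u ∈ {-4}; Q'(v) = 4v(v - 2)(v - 1) vanishes at v ∈ {0, 1, 2}.
Local minima of P (where P''>0): P(-4)=-16. Local minima of Q: Q(0)=0, Q(2)=0.
So the global minimum of C is P(-4) + Q(0) − 5 = -16 + 0 − 5 = -21, attained at (-4, 0).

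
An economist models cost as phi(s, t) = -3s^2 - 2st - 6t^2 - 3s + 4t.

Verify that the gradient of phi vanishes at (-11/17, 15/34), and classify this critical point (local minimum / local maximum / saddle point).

local maximum

∇phi = (-6s - 2t - 3, -2s - 12t + 4); substituting (-11/17, 15/34) gives ∇phi = (0, 0), so (-11/17, 15/34) is indeed a critical point.
The Hessian of phi is constant: H = [[-6, -2], [-2, -12]].
det(H) = (-6)·(-12) − (-2)² = 68.
det(H) > 0 and tr(H) = -18 < 0, so H is negative definite and the point is a local maximum.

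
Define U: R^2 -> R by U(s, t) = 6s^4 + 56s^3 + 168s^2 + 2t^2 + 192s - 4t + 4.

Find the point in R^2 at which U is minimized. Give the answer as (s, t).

(-4, 1)

U(s,t) separates as P(s) + Q(t) + 4, so its minimum is min P + min Q + 4.
P'(s) = 24(s + 1)(s + 2)(s + 4) vanishes at s ∈ {-4, -2, -1}; Q'(t) = 4(t - 1) vanishes at t ∈ {1}.
Local minima of P (where P''>0): P(-4)=-128, P(-1)=-74. Local minima of Q: Q(1)=-2.
So the global minimum of U is P(-4) + Q(1) + 4 = -128 − 2 + 4 = -126, attained at (-4, 1).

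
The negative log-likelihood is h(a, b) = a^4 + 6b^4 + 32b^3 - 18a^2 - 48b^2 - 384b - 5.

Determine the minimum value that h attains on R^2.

h(a,b) separates as P(a) + Q(b) − 5, so its minimum is min P + min Q − 5.
P'(a) = 4a(a - 3)(a + 3) vanishes at a ∈ {-3, 0, 3}; Q'(b) = 24(b - 2)(b + 2)(b + 4) vanishes at b ∈ {-4, -2, 2}.
Local minima of P (where P''>0): P(-3)=-81, P(3)=-81. Local minima of Q: Q(-4)=256, Q(2)=-608.
So the global minimum of h is P(-3) + Q(2) − 5 = -81 − 608 − 5 = -694, attained at (-3, 2).

-694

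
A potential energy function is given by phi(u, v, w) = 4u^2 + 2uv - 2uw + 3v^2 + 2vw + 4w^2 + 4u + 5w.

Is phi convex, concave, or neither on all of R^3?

convex

phi is quadratic, so its Hessian is the constant matrix H = [[8, 2, -2], [2, 6, 2], [-2, 2, 8]].
Leading principal minors: 8, 44, 280.
All positive ⇒ H ≻ 0 ⇒ convex.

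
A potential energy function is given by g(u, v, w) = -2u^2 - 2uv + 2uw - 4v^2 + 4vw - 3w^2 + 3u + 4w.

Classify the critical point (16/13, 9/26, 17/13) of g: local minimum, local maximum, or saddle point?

local maximum

The Hessian is constant: H = [[-4, -2, 2], [-2, -8, 4], [2, 4, -6]].
Leading principal minors: Δ₁ = -4, Δ₂ = 28, Δ₃ = -104.
The minors alternate sign starting negative (−, +, −), so H is negative definite: a local maximum.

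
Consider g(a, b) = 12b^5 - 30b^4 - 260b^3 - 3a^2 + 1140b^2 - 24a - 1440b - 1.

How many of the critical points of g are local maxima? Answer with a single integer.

2

g separates as a function of a plus a function of b, so ∇g=0 decouples.
∂g/∂a = -6(a + 4) = 0 at a ∈ {-4}; ∂g/∂b = 60(b - 3)(b - 2)(b - 1)(b + 4) = 0 at b ∈ {-4, 1, 2, 3}.
The Hessian is diagonal: diag(g_aa, g_bb). Second derivatives: g_aa(-4)=-6; g_bb(-4)=-12600, g_bb(1)=600, g_bb(2)=-360, g_bb(3)=840.
Local maxima occur where both diagonal entries negative: (-4, -4), (-4, 2). Count: 2.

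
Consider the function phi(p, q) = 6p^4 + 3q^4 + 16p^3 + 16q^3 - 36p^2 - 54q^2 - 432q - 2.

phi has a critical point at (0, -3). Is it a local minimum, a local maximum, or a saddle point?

The mixed partial ∂²phi/∂p∂q is 0, so the Hessian at any point is diag(phi_pp, phi_qq) = diag(24(3p^2 + 4p - 3), 12(3q^2 + 8q - 9)).
At (0, -3): H = diag(-72, -72).
Both eigenvalues are negative, so H is negative definite: a local maximum.

local maximum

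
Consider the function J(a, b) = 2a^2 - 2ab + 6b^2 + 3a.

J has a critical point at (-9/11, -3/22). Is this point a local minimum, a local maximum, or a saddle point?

local minimum

The Hessian of J is constant: H = [[4, -2], [-2, 12]].
det(H) = 4·12 − (-2)² = 44.
det(H) > 0 and tr(H) = 16 > 0, so H is positive definite and the point is a local minimum.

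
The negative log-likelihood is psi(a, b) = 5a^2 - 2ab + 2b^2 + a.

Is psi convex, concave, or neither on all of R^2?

convex

psi is quadratic, so its Hessian is the constant matrix H = [[10, -2], [-2, 4]].
det(H) = 36, tr(H) = 14.
det(H) > 0 and tr(H) > 0, so H is positive definite everywhere: convex.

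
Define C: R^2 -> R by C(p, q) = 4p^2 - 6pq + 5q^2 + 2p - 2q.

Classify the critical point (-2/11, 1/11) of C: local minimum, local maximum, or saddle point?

The Hessian of C is constant: H = [[8, -6], [-6, 10]].
det(H) = 8·10 − (-6)² = 44.
det(H) > 0 and tr(H) = 18 > 0, so H is positive definite and the point is a local minimum.

local minimum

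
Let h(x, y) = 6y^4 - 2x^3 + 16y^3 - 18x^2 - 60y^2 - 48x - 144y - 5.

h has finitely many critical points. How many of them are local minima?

h separates as a function of x plus a function of y, so ∇h=0 decouples.
∂h/∂x = -6(x + 2)(x + 4) = 0 at x ∈ {-4, -2}; ∂h/∂y = 24(y - 2)(y + 1)(y + 3) = 0 at y ∈ {-3, -1, 2}.
The Hessian is diagonal: diag(h_xx, h_yy). Second derivatives: h_xx(-4)=12, h_xx(-2)=-12; h_yy(-3)=240, h_yy(-1)=-144, h_yy(2)=360.
Local minima occur where both diagonal entries positive: (-4, -3), (-4, 2). Count: 2.

2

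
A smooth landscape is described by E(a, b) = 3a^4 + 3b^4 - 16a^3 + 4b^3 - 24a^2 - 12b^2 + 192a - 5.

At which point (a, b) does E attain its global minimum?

(-2, -2)

E(a,b) separates as P(a) + Q(b) − 5, so its minimum is min P + min Q − 5.
P'(a) = 12(a - 4)(a - 2)(a + 2) vanishes at a ∈ {-2, 2, 4}; Q'(b) = 12b(b - 1)(b + 2) vanishes at b ∈ {-2, 0, 1}.
Local minima of P (where P''>0): P(-2)=-304, P(4)=128. Local minima of Q: Q(-2)=-32, Q(1)=-5.
So the global minimum of E is P(-2) + Q(-2) − 5 = -304 − 32 − 5 = -341, attained at (-2, -2).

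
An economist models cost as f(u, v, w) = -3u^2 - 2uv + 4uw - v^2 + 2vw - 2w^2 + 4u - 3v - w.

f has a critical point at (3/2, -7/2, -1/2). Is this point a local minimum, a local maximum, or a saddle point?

The Hessian is constant: H = [[-6, -2, 4], [-2, -2, 2], [4, 2, -4]].
Leading principal minors: Δ₁ = -6, Δ₂ = 8, Δ₃ = -8.
The minors alternate sign starting negative (−, +, −), so H is negative definite: a local maximum.

local maximum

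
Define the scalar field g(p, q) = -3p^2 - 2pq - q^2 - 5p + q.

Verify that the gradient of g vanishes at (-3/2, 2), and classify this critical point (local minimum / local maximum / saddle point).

∇g = (-6p - 2q - 5, -2p - 2q + 1); substituting (-3/2, 2) gives ∇g = (0, 0), so (-3/2, 2) is indeed a critical point.
The Hessian of g is constant: H = [[-6, -2], [-2, -2]].
det(H) = (-6)·(-2) − (-2)² = 8.
det(H) > 0 and tr(H) = -8 < 0, so H is negative definite and the point is a local maximum.

local maximum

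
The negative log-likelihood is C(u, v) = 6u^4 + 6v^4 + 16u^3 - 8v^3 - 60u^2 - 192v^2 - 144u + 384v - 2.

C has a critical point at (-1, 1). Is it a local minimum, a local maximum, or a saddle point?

The mixed partial ∂²C/∂u∂v is 0, so the Hessian at any point is diag(C_uu, C_vv) = diag(24(3u^2 + 4u - 5), 24(3v^2 - 2v - 16)).
At (-1, 1): H = diag(-144, -360).
Both eigenvalues are negative, so H is negative definite: a local maximum.

local maximum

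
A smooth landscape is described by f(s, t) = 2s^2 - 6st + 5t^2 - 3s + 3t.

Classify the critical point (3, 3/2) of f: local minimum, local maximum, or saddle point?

local minimum

The Hessian of f is constant: H = [[4, -6], [-6, 10]].
det(H) = 4·10 − (-6)² = 4.
det(H) > 0 and tr(H) = 14 > 0, so H is positive definite and the point is a local minimum.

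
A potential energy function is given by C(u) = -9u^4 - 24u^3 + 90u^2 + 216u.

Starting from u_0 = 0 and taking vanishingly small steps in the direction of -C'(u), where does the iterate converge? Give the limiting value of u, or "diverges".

C'(u) = -36(u - 2)(u + 1)(u + 3), so C'(0) = 216.
Gradient descent moves in the -C' direction, i.e. u is decreasing.
The nearest critical point in that direction is u = -1, where C'' = 216 > 0 (a local minimum). The iterate converges there.

-1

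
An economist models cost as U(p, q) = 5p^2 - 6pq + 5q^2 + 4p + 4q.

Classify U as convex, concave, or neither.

convex

U is quadratic, so its Hessian is the constant matrix H = [[10, -6], [-6, 10]].
det(H) = 64, tr(H) = 20.
det(H) > 0 and tr(H) > 0, so H is positive definite everywhere: convex.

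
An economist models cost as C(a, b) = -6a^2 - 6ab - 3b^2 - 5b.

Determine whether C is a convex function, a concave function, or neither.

concave

C is quadratic, so its Hessian is the constant matrix H = [[-12, -6], [-6, -6]].
det(H) = 36, tr(H) = -18.
det(H) > 0 and tr(H) < 0, so H is negative definite everywhere: concave.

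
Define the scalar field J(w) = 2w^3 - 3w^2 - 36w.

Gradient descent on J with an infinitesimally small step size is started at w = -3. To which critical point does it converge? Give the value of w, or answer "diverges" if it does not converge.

J'(w) = 6(w - 3)(w + 2), so J'(-3) = 36.
Gradient descent moves in the -J' direction, i.e. w is decreasing.
There is no critical point below w=-3, and J' keeps the same sign, so the iterate runs off to −∞.

diverges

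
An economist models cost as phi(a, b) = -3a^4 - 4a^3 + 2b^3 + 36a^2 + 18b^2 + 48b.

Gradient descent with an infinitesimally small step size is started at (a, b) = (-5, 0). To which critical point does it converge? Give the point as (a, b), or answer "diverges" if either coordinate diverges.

diverges

phi is separable, so gradient descent decouples: a follows -∂phi/∂a, b follows -∂phi/∂b.
∂phi/∂a = -12a(a - 2)(a + 3); at a=-5 this is 840, so a decreases.
∂phi/∂b = 6(b + 2)(b + 4); at b=0 this is 48, so b decreases.
The a-coordinate has no critical point in that direction and runs off to infinity.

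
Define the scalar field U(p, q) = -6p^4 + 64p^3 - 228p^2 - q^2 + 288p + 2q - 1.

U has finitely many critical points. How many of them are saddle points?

U separates as a function of p plus a function of q, so ∇U=0 decouples.
∂U/∂p = -24(p - 4)(p - 3)(p - 1) = 0 at p ∈ {1, 3, 4}; ∂U/∂q = -2(q - 1) = 0 at q ∈ {1}.
The Hessian is diagonal: diag(U_pp, U_qq). Second derivatives: U_pp(1)=-144, U_pp(3)=48, U_pp(4)=-72; U_qq(1)=-2.
Saddle points occur where the two diagonal entries have opposite signs: (3, 1). Count: 1.

1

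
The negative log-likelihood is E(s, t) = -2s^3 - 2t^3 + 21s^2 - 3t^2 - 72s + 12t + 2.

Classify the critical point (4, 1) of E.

local maximum

The mixed partial ∂²E/∂s∂t is 0, so the Hessian at any point is diag(E_ss, E_tt) = diag(6(-2s + 7), -6(2t + 1)).
At (4, 1): H = diag(-6, -18).
Both eigenvalues are negative, so H is negative definite: a local maximum.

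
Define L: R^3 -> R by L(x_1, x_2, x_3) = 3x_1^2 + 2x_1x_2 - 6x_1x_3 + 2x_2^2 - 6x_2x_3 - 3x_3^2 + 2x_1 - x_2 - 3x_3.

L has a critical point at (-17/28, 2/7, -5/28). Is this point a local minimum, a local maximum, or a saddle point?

The Hessian is constant: H = [[6, 2, -6], [2, 4, -6], [-6, -6, -6]].
Leading principal minors: Δ₁ = 6, Δ₂ = 20, Δ₃ = -336.
The minors fit neither the all-positive nor the alternating-sign pattern, so H is indefinite: a saddle point.

saddle point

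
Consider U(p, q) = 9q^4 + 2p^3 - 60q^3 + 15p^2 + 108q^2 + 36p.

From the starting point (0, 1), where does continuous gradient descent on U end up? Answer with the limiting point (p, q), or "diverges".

(-2, 0)

U is separable, so gradient descent decouples: p follows -∂U/∂p, q follows -∂U/∂q.
∂U/∂p = 6(p + 2)(p + 3); at p=0 this is 36, so p decreases.
∂U/∂q = 36q(q - 3)(q - 2); at q=1 this is 72, so q decreases.
p converges to its nearest critical value -2 (a local min of the p-part); q converges to 0. The iterate converges to (-2, 0).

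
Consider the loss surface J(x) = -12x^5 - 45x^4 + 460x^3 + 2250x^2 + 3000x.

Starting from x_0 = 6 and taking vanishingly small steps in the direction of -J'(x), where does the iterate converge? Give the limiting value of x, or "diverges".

diverges

J'(x) = -60(x - 5)(x + 1)(x + 2)(x + 5), so J'(6) = -36960.
Gradient descent moves in the -J' direction, i.e. x is increasing.
There is no critical point above x=6, and J' keeps the same sign, so the iterate runs off to +∞.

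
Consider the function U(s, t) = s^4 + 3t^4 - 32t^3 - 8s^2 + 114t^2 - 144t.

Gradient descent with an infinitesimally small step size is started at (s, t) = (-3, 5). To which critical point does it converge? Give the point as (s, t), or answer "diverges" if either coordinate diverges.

U is separable, so gradient descent decouples: s follows -∂U/∂s, t follows -∂U/∂t.
∂U/∂s = 4s(s - 2)(s + 2); at s=-3 this is -60, so s increases.
∂U/∂t = 12(t - 4)(t - 3)(t - 1); at t=5 this is 96, so t decreases.
s converges to its nearest critical value -2 (a local min of the s-part); t converges to 4. The iterate converges to (-2, 4).

(-2, 4)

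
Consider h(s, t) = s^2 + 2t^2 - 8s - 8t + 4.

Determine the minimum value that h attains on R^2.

-20

h(s,t) separates as P(s) + Q(t) + 4, so its minimum is min P + min Q + 4.
P'(s) = 2s - 8 vanishes at s ∈ {4}; Q'(t) = 4(t - 2) vanishes at t ∈ {2}.
Local minima of P (where P''>0): P(4)=-16. Local minima of Q: Q(2)=-8.
So the global minimum of h is P(4) + Q(2) + 4 = -16 − 8 + 4 = -20, attained at (4, 2).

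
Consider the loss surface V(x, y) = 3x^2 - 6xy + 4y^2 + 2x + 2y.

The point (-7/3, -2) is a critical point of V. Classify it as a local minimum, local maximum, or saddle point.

local minimum

The Hessian of V is constant: H = [[6, -6], [-6, 8]].
det(H) = 6·8 − (-6)² = 12.
det(H) > 0 and tr(H) = 14 > 0, so H is positive definite and the point is a local minimum.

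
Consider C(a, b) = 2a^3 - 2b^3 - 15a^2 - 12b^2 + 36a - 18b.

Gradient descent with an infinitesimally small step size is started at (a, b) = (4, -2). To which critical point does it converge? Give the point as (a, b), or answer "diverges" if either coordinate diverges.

C is separable, so gradient descent decouples: a follows -∂C/∂a, b follows -∂C/∂b.
∂C/∂a = 6(a - 3)(a - 2); at a=4 this is 12, so a decreases.
∂C/∂b = -6(b + 1)(b + 3); at b=-2 this is 6, so b decreases.
a converges to its nearest critical value 3 (a local min of the a-part); b converges to -3. The iterate converges to (3, -3).

(3, -3)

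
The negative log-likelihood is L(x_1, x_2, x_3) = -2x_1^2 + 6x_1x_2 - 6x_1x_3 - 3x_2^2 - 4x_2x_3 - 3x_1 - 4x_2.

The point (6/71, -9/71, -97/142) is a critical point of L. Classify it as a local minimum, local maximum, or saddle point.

saddle point

The Hessian is constant: H = [[-4, 6, -6], [6, -6, -4], [-6, -4, 0]].
Leading principal minors: Δ₁ = -4, Δ₂ = -12, Δ₃ = 568.
The minors fit neither the all-positive nor the alternating-sign pattern, so H is indefinite: a saddle point.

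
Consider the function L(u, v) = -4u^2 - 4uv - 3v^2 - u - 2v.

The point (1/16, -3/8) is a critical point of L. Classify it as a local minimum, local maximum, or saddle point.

The Hessian of L is constant: H = [[-8, -4], [-4, -6]].
det(H) = (-8)·(-6) − (-4)² = 32.
det(H) > 0 and tr(H) = -14 < 0, so H is negative definite and the point is a local maximum.

local maximum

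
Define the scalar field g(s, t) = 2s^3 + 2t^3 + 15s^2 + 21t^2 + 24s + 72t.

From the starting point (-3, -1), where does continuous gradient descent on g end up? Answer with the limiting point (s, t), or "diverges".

(-1, -3)

g is separable, so gradient descent decouples: s follows -∂g/∂s, t follows -∂g/∂t.
∂g/∂s = 6(s + 1)(s + 4); at s=-3 this is -12, so s increases.
∂g/∂t = 6(t + 3)(t + 4); at t=-1 this is 36, so t decreases.
s converges to its nearest critical value -1 (a local min of the s-part); t converges to -3. The iterate converges to (-1, -3).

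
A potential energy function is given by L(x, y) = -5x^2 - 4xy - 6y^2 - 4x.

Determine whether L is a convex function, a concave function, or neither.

L is quadratic, so its Hessian is the constant matrix H = [[-10, -4], [-4, -12]].
det(H) = 104, tr(H) = -22.
det(H) > 0 and tr(H) < 0, so H is negative definite everywhere: concave.

concave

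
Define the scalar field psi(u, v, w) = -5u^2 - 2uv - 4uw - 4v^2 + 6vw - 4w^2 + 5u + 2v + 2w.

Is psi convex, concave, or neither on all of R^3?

concave

psi is quadratic, so its Hessian is the constant matrix H = [[-10, -2, -4], [-2, -8, 6], [-4, 6, -8]].
Leading principal minors: -10, 76, -24.
Signs alternate −, +, − ⇒ H ≺ 0 ⇒ concave.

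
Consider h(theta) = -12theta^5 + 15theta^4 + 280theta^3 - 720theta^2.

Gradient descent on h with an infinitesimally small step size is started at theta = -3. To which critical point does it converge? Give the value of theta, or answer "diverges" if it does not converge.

h'(theta) = -60theta(theta - 3)(theta - 2)(theta + 4), so h'(-3) = 5400.
Gradient descent moves in the -h' direction, i.e. theta is decreasing.
The nearest critical point in that direction is theta = -4, where h'' = 10080 > 0 (a local minimum). The iterate converges there.

-4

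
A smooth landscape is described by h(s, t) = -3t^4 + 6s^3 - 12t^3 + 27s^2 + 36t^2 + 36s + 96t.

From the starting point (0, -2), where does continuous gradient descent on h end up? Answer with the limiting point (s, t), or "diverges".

h is separable, so gradient descent decouples: s follows -∂h/∂s, t follows -∂h/∂t.
∂h/∂s = 18(s + 1)(s + 2); at s=0 this is 36, so s decreases.
∂h/∂t = -12(t - 2)(t + 1)(t + 4); at t=-2 this is -96, so t increases.
s converges to its nearest critical value -1 (a local min of the s-part); t converges to -1. The iterate converges to (-1, -1).

(-1, -1)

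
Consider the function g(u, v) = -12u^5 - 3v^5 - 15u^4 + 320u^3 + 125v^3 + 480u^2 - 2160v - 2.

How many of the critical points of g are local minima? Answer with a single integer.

g separates as a function of u plus a function of v, so ∇g=0 decouples.
∂g/∂u = -60u(u - 4)(u + 1)(u + 4) = 0 at u ∈ {-4, -1, 0, 4}; ∂g/∂v = -15(v - 4)(v - 3)(v + 3)(v + 4) = 0 at v ∈ {-4, -3, 3, 4}.
The Hessian is diagonal: diag(g_uu, g_vv). Second derivatives: g_uu(-4)=5760, g_uu(-1)=-900, g_uu(0)=960, g_uu(4)=-9600; g_vv(-4)=840, g_vv(-3)=-630, g_vv(3)=630, g_vv(4)=-840.
Local minima occur where both diagonal entries positive: (-4, -4), (-4, 3), (0, -4), (0, 3). Count: 4.

4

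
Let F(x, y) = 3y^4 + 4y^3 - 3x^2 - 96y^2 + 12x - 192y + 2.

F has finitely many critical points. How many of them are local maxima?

F separates as a function of x plus a function of y, so ∇F=0 decouples.
∂F/∂x = -6(x - 2) = 0 at x ∈ {2}; ∂F/∂y = 12(y - 4)(y + 1)(y + 4) = 0 at y ∈ {-4, -1, 4}.
The Hessian is diagonal: diag(F_xx, F_yy). Second derivatives: F_xx(2)=-6; F_yy(-4)=288, F_yy(-1)=-180, F_yy(4)=480.
Local maxima occur where both diagonal entries negative: (2, -1). Count: 1.

1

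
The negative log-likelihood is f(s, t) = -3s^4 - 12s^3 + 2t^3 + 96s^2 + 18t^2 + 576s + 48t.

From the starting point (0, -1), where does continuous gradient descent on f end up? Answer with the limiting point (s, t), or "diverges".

f is separable, so gradient descent decouples: s follows -∂f/∂s, t follows -∂f/∂t.
∂f/∂s = -12(s - 4)(s + 3)(s + 4); at s=0 this is 576, so s decreases.
∂f/∂t = 6(t + 2)(t + 4); at t=-1 this is 18, so t decreases.
s converges to its nearest critical value -3 (a local min of the s-part); t converges to -2. The iterate converges to (-3, -2).

(-3, -2)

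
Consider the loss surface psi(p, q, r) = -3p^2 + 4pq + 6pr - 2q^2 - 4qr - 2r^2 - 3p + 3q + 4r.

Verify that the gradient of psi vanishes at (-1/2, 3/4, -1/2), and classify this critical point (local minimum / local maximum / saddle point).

saddle point

∇psi = (-6p + 4q + 6r - 3, 4p - 4q - 4r + 3, 6p - 4q - 4r + 4); substituting (-1/2, 3/4, -1/2) gives ∇psi = (0, 0, 0), so (-1/2, 3/4, -1/2) is indeed a critical point.
The Hessian is constant: H = [[-6, 4, 6], [4, -4, -4], [6, -4, -4]].
Leading principal minors: Δ₁ = -6, Δ₂ = 8, Δ₃ = 16.
The minors fit neither the all-positive nor the alternating-sign pattern, so H is indefinite: a saddle point.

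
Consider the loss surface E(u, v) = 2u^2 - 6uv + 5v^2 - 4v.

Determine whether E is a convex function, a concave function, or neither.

E is quadratic, so its Hessian is the constant matrix H = [[4, -6], [-6, 10]].
det(H) = 4, tr(H) = 14.
det(H) > 0 and tr(H) > 0, so H is positive definite everywhere: convex.

convex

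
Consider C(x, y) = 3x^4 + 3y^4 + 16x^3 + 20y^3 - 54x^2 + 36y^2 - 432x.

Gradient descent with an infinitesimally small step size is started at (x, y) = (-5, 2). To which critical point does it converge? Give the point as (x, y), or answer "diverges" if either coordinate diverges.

C is separable, so gradient descent decouples: x follows -∂C/∂x, y follows -∂C/∂y.
∂C/∂x = 12(x - 3)(x + 3)(x + 4); at x=-5 this is -192, so x increases.
∂C/∂y = 12y(y + 2)(y + 3); at y=2 this is 480, so y decreases.
x converges to its nearest critical value -4 (a local min of the x-part); y converges to 0. The iterate converges to (-4, 0).

(-4, 0)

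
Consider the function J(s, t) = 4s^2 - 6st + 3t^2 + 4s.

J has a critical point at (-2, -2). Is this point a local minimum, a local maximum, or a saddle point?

local minimum

The Hessian of J is constant: H = [[8, -6], [-6, 6]].
det(H) = 8·6 − (-6)² = 12.
det(H) > 0 and tr(H) = 14 > 0, so H is positive definite and the point is a local minimum.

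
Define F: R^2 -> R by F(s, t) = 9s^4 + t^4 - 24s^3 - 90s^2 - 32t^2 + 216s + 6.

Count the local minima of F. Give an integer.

4

F separates as a function of s plus a function of t, so ∇F=0 decouples.
∂F/∂s = 36(s - 3)(s - 1)(s + 2) = 0 at s ∈ {-2, 1, 3}; ∂F/∂t = 4t(t - 4)(t + 4) = 0 at t ∈ {-4, 0, 4}.
The Hessian is diagonal: diag(F_ss, F_tt). Second derivatives: F_ss(-2)=540, F_ss(1)=-216, F_ss(3)=360; F_tt(-4)=128, F_tt(0)=-64, F_tt(4)=128.
Local minima occur where both diagonal entries positive: (-2, -4), (-2, 4), (3, -4), (3, 4). Count: 4.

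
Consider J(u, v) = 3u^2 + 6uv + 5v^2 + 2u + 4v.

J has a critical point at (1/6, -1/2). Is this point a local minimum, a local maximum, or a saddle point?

local minimum

The Hessian of J is constant: H = [[6, 6], [6, 10]].
det(H) = 6·10 − 6² = 24.
det(H) > 0 and tr(H) = 16 > 0, so H is positive definite and the point is a local minimum.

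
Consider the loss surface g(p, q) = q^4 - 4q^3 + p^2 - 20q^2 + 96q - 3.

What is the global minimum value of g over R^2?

g(p,q) separates as A(p) + B(q) − 3, so its minimum is min A + min B − 3.
A'(p) = 2p vanishes at p ∈ {0}; B'(q) = 4(q - 4)(q - 2)(q + 3) vanishes at q ∈ {-3, 2, 4}.
Local minima of A (where A''>0): A(0)=0. Local minima of B: B(-3)=-279, B(4)=64.
So the global minimum of g is A(0) + B(-3) − 3 = 0 − 279 − 3 = -282, attained at (0, -3).

-282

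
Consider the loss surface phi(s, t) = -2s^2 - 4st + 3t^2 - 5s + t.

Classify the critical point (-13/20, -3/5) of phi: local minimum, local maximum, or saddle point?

The Hessian of phi is constant: H = [[-4, -4], [-4, 6]].
det(H) = (-4)·6 − (-4)² = -40.
Since det(H) < 0, H is indefinite and the critical point is a saddle point.

saddle point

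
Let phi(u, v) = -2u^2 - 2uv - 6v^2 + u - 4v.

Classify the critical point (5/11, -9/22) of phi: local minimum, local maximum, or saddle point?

local maximum

The Hessian of phi is constant: H = [[-4, -2], [-2, -12]].
det(H) = (-4)·(-12) − (-2)² = 44.
det(H) > 0 and tr(H) = -16 < 0, so H is negative definite and the point is a local maximum.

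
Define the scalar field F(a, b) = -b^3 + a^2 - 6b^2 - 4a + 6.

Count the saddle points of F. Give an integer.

1

F separates as a function of a plus a function of b, so ∇F=0 decouples.
∂F/∂a = 2(a - 2) = 0 at a ∈ {2}; ∂F/∂b = -3b(b + 4) = 0 at b ∈ {-4, 0}.
The Hessian is diagonal: diag(F_aa, F_bb). Second derivatives: F_aa(2)=2; F_bb(-4)=12, F_bb(0)=-12.
Saddle points occur where the two diagonal entries have opposite signs: (2, 0). Count: 1.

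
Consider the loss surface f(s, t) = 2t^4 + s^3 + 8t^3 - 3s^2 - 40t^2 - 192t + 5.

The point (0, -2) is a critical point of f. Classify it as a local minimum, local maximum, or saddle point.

The mixed partial ∂²f/∂s∂t is 0, so the Hessian at any point is diag(f_ss, f_tt) = diag(6(s - 1), 8(3t^2 + 6t - 10)).
At (0, -2): H = diag(-6, -80).
Both eigenvalues are negative, so H is negative definite: a local maximum.

local maximum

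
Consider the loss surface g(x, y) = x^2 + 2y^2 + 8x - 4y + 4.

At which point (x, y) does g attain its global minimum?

g(x,y) separates as P(x) + Q(y) + 4, so its minimum is min P + min Q + 4.
P'(x) = 2x + 8 vanishes at x ∈ {-4}; Q'(y) = 4y - 4 vanishes at y ∈ {1}.
Local minima of P (where P''>0): P(-4)=-16. Local minima of Q: Q(1)=-2.
So the global minimum of g is P(-4) + Q(1) + 4 = -16 − 2 + 4 = -14, attained at (-4, 1).

(-4, 1)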